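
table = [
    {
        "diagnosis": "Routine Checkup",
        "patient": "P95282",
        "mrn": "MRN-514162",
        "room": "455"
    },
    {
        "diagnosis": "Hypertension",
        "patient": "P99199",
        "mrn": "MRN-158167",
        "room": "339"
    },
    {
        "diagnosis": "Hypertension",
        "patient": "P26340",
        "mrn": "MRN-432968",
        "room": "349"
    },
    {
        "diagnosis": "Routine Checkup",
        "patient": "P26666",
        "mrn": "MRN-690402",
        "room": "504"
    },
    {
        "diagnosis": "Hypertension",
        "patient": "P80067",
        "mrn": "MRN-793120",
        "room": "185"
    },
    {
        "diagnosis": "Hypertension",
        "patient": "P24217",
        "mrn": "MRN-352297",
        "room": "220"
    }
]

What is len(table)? 6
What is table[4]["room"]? "185"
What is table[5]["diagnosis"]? "Hypertension"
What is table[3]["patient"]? "P26666"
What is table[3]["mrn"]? "MRN-690402"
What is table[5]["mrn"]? "MRN-352297"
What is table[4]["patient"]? "P80067"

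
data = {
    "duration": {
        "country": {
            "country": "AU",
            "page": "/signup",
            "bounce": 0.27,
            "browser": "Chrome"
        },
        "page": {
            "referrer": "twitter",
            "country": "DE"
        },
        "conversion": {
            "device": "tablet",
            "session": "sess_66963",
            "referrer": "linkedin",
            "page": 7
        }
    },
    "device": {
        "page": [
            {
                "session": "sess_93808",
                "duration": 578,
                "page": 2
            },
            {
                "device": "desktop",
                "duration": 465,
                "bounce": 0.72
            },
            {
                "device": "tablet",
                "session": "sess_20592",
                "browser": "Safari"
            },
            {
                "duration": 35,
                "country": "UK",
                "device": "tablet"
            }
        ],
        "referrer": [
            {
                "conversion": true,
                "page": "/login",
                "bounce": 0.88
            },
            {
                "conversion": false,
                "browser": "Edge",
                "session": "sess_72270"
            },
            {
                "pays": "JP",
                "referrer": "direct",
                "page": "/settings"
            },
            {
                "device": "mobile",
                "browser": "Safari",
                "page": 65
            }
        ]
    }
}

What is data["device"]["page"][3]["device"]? "tablet"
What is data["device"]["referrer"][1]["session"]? "sess_72270"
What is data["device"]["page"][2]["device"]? "tablet"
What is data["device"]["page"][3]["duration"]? 35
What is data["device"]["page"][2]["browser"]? "Safari"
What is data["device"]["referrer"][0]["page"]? "/login"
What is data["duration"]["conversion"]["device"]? "tablet"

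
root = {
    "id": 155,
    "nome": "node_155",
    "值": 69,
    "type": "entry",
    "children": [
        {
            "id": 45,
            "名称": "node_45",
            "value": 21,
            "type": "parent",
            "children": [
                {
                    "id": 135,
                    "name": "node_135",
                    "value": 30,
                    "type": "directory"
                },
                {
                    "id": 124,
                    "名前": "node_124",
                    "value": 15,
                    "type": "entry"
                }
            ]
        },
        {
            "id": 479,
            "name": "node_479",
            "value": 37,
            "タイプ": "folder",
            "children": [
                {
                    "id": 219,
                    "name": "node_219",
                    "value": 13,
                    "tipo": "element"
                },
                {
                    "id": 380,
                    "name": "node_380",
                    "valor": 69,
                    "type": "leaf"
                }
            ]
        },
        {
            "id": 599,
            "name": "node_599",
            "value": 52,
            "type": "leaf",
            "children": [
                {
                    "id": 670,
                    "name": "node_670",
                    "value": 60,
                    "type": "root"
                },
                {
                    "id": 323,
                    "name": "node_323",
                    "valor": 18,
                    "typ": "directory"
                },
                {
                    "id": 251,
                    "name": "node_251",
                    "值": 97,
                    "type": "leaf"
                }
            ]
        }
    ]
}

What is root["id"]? 155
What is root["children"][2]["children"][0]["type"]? "root"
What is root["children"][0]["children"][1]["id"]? 124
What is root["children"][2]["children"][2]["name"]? "node_251"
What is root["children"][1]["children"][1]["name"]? "node_380"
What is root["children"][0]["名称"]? "node_45"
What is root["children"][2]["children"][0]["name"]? "node_670"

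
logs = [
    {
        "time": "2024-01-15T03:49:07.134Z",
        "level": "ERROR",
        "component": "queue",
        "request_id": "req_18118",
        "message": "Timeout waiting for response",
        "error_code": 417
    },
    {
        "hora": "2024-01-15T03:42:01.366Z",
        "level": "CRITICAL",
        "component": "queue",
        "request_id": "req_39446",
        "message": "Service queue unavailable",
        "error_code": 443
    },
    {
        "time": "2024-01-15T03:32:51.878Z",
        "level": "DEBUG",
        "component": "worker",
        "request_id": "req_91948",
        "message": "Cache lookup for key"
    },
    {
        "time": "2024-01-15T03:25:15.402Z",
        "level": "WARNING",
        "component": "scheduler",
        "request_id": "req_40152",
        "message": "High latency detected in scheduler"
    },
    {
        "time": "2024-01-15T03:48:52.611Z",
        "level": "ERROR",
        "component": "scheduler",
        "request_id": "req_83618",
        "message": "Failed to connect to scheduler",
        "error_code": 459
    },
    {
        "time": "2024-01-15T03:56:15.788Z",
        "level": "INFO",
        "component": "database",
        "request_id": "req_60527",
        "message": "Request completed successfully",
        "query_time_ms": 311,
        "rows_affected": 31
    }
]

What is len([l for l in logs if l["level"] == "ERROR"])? 2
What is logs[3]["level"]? "WARNING"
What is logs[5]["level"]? "INFO"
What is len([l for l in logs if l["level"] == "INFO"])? 1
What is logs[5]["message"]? "Request completed successfully"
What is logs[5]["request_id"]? "req_60527"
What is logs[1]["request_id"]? "req_39446"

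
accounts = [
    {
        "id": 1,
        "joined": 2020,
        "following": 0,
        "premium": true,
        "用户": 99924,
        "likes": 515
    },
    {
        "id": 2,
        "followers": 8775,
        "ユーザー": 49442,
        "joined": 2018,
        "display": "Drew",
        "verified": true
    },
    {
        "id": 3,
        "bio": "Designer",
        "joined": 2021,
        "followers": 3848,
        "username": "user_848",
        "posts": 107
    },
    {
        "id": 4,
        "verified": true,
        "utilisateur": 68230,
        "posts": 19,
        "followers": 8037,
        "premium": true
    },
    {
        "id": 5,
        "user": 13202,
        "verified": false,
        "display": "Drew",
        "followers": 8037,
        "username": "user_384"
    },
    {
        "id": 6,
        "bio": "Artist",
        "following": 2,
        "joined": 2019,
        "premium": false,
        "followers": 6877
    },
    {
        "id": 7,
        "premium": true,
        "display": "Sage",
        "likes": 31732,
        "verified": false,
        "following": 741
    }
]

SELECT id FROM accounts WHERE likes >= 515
[1, 7]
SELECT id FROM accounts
[1, 2, 3, 4, 5, 6, 7]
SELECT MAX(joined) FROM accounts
2021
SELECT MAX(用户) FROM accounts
99924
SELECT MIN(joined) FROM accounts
2018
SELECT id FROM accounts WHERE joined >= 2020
[1, 3]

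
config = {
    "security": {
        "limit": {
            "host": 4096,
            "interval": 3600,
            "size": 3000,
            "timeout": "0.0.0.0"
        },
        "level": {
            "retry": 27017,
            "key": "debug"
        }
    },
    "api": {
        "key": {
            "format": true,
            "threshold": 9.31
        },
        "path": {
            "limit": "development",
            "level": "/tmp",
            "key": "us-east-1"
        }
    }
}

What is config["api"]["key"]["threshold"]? 9.31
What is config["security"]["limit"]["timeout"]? "0.0.0.0"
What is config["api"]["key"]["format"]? True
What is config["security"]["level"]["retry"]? 27017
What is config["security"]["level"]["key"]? "debug"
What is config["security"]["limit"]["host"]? 4096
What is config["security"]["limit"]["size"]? 3000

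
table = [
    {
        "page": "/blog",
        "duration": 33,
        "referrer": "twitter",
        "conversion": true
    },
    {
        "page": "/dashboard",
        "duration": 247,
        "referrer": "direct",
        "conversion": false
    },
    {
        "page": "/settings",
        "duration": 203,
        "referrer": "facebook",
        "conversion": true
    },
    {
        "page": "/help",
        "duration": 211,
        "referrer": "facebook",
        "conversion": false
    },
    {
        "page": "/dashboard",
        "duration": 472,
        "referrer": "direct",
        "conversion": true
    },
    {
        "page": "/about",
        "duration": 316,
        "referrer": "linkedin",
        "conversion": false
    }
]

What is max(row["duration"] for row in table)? 472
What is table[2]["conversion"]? True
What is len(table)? 6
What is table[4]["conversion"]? True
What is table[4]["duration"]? 472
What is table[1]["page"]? "/dashboard"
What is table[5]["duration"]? 316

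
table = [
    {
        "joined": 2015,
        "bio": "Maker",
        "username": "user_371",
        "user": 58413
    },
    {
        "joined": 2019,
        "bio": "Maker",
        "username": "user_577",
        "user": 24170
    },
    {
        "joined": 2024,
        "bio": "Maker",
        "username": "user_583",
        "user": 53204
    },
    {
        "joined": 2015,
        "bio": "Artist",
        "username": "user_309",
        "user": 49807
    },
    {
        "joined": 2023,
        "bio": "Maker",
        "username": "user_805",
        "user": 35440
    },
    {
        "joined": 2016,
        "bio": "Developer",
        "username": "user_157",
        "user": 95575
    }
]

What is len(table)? 6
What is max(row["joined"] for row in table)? 2024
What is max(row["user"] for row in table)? 95575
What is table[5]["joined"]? 2016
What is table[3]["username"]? "user_309"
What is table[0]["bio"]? "Maker"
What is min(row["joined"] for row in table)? 2015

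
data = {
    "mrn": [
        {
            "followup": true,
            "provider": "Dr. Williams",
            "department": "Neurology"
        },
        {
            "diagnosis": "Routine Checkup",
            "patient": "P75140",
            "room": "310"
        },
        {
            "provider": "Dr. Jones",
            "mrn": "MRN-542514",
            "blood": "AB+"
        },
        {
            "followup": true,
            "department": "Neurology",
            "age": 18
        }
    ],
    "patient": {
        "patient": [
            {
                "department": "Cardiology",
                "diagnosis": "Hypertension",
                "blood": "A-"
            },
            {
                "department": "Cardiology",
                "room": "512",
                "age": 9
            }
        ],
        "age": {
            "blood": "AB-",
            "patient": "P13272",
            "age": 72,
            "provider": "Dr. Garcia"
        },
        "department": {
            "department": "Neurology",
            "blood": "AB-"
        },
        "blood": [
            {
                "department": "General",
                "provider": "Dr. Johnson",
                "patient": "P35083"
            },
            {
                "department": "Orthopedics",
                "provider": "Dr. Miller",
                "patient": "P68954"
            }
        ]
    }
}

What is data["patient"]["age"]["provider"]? "Dr. Garcia"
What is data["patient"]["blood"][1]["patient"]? "P68954"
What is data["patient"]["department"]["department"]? "Neurology"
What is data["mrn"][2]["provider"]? "Dr. Jones"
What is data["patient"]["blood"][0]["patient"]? "P35083"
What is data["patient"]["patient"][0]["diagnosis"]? "Hypertension"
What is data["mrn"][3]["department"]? "Neurology"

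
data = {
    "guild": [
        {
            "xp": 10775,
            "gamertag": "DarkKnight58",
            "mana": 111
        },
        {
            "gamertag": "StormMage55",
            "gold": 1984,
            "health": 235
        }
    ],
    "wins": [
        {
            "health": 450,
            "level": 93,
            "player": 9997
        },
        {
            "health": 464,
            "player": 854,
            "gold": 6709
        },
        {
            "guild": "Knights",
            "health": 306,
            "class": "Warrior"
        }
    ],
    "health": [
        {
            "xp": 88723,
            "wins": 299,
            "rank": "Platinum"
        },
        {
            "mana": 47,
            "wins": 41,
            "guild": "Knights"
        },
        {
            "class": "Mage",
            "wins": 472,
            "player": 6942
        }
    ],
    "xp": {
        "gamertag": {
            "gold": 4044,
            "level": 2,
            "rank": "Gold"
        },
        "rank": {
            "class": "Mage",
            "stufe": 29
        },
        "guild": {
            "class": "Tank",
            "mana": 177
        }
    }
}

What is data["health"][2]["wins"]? 472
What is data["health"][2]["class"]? "Mage"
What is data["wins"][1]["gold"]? 6709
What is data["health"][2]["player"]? 6942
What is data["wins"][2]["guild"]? "Knights"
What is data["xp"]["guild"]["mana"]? 177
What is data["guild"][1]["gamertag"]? "StormMage55"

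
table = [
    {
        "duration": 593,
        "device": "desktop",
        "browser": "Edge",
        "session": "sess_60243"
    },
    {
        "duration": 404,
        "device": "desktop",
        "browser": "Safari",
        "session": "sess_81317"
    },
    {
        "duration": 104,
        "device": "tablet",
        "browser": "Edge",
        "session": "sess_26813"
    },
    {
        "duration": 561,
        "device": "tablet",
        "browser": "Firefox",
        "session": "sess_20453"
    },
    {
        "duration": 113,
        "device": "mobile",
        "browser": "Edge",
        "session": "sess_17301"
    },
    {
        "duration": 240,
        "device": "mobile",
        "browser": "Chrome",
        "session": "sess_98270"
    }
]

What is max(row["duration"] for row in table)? 593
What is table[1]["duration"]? 404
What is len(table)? 6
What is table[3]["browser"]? "Firefox"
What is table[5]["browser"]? "Chrome"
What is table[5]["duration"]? 240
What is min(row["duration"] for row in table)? 104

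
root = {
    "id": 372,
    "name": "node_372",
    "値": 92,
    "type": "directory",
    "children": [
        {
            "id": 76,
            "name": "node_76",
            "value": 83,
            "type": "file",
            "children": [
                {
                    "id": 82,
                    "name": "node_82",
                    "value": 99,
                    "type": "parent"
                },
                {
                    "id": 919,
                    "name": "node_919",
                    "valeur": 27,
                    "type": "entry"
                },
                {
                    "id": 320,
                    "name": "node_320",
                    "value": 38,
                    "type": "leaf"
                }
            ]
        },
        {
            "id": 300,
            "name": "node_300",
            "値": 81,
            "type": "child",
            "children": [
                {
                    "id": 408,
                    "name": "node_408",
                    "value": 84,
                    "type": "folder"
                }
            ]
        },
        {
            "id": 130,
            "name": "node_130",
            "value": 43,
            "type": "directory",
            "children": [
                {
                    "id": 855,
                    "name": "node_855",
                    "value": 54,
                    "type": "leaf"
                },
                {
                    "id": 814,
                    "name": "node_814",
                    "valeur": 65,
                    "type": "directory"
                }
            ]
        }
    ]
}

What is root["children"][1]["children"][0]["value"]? 84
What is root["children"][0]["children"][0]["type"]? "parent"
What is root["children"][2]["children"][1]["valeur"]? 65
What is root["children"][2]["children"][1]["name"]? "node_814"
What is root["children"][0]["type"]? "file"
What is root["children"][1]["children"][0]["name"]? "node_408"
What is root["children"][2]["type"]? "directory"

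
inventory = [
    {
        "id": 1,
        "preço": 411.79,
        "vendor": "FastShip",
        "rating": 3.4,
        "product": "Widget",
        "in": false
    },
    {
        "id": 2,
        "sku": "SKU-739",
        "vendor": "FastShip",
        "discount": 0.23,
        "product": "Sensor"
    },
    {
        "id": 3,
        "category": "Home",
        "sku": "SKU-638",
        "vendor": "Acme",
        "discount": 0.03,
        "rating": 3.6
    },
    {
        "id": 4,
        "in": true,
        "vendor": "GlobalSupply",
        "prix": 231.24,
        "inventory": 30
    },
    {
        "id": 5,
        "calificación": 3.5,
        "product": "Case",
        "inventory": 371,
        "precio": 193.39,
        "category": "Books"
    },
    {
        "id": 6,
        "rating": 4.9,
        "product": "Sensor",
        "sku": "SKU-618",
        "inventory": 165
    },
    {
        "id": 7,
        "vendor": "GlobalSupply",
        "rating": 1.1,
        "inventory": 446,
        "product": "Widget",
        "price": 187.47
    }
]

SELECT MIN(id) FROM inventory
1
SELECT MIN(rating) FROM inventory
1.1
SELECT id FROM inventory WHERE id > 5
[6, 7]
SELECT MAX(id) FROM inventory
7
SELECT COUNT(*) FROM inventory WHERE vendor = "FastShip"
2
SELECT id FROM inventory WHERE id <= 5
[1, 2, 3, 4, 5]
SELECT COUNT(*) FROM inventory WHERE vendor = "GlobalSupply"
2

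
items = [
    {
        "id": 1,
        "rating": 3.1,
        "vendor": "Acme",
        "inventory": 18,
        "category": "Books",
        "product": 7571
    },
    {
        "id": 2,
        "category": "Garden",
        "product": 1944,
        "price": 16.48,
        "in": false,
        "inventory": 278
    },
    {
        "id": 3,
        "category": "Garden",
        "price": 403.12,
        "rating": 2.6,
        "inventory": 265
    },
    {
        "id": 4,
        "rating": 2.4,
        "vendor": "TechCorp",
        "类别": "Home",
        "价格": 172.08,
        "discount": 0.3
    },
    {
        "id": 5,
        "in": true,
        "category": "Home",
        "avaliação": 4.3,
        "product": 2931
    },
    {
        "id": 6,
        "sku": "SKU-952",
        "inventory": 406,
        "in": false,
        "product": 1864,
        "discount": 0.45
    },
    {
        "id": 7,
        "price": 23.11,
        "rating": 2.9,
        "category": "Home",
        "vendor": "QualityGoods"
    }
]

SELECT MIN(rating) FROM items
2.4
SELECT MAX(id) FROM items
7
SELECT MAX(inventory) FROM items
406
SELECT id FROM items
[1, 2, 3, 4, 5, 6, 7]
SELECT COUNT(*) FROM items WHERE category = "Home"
2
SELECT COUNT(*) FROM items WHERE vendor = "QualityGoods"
1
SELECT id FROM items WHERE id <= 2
[1, 2]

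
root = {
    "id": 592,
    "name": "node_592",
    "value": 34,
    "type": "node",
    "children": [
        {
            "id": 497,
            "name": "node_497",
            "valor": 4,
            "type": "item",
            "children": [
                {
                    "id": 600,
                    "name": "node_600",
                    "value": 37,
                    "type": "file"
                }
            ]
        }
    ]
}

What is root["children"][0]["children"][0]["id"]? 600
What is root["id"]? 592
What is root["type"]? "node"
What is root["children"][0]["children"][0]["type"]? "file"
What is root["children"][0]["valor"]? 4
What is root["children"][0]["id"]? 497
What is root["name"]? "node_592"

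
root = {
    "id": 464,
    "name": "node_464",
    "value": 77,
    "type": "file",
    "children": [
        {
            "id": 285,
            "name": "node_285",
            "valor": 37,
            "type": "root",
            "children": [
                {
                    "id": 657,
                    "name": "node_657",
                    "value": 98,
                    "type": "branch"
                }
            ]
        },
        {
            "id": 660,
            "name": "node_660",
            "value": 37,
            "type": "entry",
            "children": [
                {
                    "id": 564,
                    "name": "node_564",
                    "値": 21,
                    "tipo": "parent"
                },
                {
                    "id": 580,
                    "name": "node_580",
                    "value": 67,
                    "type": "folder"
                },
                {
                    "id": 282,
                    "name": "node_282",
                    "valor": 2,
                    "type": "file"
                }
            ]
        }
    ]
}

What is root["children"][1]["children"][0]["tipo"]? "parent"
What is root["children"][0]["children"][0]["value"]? 98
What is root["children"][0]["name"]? "node_285"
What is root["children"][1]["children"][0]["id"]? 564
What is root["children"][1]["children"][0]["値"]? 21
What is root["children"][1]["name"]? "node_660"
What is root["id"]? 464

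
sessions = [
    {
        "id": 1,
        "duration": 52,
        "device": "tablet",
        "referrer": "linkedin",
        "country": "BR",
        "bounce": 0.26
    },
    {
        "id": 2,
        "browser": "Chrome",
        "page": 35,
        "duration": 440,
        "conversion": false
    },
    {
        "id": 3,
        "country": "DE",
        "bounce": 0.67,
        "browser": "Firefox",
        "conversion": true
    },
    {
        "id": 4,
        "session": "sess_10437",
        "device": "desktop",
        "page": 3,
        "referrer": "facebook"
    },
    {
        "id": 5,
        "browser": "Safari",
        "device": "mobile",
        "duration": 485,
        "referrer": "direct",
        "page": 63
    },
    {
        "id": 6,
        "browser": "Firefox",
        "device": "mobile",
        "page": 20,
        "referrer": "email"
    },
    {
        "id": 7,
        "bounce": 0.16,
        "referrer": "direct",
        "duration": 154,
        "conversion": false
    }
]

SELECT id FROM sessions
[1, 2, 3, 4, 5, 6, 7]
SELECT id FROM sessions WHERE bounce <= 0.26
[1, 7]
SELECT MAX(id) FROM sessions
7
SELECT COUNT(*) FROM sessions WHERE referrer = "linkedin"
1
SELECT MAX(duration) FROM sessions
485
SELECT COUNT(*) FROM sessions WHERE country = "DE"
1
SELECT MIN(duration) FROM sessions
52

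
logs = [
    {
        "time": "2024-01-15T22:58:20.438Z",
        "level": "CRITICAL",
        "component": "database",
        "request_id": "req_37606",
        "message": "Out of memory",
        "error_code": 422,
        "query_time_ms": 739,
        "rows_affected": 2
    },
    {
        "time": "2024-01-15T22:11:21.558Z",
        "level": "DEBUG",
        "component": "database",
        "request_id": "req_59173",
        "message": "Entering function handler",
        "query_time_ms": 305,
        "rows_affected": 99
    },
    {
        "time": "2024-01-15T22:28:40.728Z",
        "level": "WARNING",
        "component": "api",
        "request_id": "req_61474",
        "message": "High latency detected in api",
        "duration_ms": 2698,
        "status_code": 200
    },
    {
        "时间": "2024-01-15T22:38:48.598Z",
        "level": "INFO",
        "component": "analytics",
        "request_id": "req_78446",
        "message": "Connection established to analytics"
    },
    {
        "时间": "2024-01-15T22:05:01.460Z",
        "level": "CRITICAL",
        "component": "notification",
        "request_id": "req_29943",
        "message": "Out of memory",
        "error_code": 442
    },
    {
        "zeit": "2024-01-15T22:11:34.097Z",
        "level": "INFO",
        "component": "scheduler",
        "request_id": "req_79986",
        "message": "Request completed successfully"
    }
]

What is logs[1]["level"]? "DEBUG"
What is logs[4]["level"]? "CRITICAL"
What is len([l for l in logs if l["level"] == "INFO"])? 2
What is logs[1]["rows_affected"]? 99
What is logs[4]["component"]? "notification"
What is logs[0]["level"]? "CRITICAL"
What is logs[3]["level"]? "INFO"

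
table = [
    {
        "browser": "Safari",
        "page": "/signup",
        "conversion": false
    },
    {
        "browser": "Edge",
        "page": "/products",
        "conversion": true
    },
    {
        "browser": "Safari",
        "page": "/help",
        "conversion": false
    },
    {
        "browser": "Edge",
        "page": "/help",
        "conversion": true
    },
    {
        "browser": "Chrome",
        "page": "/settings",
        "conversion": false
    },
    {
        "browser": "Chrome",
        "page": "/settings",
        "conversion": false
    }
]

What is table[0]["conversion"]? False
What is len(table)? 6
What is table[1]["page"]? "/products"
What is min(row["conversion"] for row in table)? False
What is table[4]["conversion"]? False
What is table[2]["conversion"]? False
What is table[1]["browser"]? "Edge"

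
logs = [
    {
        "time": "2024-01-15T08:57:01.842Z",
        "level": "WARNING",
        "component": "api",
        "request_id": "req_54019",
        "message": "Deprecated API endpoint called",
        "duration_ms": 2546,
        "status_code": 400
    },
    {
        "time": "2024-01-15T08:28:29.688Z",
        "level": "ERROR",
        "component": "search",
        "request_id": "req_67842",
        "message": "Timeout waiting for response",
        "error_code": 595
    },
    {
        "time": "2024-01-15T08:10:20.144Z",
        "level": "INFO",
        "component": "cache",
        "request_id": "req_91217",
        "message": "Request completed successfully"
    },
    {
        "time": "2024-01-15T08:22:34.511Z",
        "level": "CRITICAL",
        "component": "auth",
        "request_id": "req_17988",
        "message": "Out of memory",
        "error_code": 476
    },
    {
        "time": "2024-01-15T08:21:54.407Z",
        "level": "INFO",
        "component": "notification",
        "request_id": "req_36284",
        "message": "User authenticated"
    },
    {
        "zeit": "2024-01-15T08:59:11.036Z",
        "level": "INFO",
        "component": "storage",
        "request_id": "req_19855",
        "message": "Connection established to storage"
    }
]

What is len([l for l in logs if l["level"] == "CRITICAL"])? 1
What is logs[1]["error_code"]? 595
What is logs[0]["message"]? "Deprecated API endpoint called"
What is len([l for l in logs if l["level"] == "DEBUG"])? 0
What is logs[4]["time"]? "2024-01-15T08:21:54.407Z"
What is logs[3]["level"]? "CRITICAL"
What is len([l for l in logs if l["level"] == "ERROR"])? 1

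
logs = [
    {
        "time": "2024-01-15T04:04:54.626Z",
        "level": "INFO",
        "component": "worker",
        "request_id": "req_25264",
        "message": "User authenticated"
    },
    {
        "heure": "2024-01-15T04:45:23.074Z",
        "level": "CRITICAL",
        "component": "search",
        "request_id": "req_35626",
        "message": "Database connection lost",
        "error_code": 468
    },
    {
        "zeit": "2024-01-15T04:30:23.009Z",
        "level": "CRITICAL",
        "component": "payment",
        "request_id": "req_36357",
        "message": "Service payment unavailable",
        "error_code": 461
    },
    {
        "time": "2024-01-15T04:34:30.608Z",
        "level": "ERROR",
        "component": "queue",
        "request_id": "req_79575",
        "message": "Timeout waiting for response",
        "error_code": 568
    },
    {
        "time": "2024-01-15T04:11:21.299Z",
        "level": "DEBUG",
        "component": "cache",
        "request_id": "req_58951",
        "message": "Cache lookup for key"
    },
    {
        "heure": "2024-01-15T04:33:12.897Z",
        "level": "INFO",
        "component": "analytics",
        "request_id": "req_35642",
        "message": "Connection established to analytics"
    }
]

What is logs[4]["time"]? "2024-01-15T04:11:21.299Z"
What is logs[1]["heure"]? "2024-01-15T04:45:23.074Z"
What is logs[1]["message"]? "Database connection lost"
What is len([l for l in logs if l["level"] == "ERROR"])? 1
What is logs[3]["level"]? "ERROR"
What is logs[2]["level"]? "CRITICAL"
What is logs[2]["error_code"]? 461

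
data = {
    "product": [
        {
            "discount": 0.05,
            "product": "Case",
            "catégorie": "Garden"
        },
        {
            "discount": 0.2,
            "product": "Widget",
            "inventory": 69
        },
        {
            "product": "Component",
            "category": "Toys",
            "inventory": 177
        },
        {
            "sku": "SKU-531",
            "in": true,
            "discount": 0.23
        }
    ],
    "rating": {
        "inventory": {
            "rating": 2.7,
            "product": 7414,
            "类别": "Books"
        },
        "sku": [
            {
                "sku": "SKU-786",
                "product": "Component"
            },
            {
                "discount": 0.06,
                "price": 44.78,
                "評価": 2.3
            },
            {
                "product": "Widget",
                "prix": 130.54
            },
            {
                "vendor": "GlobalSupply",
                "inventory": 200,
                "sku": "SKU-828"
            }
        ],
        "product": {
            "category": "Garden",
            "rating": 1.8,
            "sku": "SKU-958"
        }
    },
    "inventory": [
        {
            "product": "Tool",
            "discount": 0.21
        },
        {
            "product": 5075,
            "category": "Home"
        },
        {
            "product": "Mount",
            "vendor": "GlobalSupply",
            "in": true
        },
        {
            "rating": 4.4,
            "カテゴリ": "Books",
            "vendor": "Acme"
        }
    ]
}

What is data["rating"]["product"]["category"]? "Garden"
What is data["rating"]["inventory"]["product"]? 7414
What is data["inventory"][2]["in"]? True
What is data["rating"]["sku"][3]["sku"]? "SKU-828"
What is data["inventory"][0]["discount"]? 0.21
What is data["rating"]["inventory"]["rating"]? 2.7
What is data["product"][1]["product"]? "Widget"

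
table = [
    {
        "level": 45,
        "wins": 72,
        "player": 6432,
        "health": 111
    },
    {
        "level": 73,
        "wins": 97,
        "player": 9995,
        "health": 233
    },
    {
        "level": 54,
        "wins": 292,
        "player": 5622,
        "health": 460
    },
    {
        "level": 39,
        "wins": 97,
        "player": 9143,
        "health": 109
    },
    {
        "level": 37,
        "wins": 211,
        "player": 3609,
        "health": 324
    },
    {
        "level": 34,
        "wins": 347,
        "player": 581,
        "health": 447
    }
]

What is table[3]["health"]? 109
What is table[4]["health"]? 324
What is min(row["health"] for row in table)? 109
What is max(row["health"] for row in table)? 460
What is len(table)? 6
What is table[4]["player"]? 3609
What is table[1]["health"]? 233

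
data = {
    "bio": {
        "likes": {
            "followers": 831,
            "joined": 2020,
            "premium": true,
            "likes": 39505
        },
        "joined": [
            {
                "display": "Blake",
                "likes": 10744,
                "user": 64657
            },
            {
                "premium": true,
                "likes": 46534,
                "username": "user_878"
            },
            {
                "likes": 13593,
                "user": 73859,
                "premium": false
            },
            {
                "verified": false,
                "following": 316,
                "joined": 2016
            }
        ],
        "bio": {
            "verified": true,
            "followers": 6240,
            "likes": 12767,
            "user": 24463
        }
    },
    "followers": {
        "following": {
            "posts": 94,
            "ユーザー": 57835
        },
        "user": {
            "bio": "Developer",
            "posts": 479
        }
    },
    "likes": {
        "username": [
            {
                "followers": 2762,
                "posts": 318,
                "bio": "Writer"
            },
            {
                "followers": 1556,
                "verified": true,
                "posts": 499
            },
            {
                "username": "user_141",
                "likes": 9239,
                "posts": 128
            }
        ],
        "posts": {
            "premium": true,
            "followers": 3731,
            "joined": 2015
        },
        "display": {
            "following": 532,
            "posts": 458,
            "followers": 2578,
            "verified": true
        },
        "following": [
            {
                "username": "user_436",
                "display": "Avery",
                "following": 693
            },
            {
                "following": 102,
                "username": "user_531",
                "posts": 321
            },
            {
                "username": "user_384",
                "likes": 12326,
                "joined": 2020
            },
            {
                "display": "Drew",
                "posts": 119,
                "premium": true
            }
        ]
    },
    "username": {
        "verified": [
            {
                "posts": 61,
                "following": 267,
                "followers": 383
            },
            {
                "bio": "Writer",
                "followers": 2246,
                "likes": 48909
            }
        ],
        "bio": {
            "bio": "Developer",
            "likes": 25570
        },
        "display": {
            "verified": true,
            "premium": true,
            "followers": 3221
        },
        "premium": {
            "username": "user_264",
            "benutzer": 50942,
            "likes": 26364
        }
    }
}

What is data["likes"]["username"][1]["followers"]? 1556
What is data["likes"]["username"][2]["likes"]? 9239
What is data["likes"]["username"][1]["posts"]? 499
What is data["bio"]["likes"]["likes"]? 39505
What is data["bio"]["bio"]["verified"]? True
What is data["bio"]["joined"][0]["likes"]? 10744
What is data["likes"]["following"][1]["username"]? "user_531"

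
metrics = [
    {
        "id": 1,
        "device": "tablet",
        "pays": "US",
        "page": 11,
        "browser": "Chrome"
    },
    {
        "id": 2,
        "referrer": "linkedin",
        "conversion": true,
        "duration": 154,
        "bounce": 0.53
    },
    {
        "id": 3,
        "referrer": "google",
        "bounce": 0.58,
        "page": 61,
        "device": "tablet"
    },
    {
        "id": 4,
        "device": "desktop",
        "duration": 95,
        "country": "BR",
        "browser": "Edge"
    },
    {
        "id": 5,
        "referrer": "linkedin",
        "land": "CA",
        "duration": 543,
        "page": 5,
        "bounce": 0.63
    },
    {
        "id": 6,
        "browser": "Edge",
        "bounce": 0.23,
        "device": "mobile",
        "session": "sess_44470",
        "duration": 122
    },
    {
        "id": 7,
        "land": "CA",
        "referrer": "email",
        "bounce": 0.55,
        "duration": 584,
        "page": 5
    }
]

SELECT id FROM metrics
[1, 2, 3, 4, 5, 6, 7]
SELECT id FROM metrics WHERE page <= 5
[5, 7]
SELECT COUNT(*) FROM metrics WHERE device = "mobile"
1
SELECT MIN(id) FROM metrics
1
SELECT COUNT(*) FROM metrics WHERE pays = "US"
1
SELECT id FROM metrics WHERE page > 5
[1, 3]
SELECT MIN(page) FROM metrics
5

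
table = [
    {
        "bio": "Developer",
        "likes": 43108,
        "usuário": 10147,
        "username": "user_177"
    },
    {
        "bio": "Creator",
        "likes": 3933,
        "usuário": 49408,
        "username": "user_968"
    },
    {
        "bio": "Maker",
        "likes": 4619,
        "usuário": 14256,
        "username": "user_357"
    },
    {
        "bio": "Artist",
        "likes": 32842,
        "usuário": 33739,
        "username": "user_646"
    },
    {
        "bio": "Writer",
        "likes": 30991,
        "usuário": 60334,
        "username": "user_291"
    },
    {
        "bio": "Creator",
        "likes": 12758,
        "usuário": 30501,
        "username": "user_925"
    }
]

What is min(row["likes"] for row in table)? 3933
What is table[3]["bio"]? "Artist"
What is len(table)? 6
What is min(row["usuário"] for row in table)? 10147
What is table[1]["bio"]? "Creator"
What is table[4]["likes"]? 30991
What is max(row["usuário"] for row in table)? 60334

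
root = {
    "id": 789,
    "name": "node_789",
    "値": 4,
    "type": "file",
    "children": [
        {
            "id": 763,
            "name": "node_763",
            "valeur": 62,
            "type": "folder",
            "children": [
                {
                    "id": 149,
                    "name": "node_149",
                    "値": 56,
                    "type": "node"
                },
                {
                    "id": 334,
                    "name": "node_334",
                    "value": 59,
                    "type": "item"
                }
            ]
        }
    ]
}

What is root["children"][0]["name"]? "node_763"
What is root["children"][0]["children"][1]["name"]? "node_334"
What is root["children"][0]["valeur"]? 62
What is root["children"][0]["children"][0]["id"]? 149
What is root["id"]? 789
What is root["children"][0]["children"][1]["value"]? 59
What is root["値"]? 4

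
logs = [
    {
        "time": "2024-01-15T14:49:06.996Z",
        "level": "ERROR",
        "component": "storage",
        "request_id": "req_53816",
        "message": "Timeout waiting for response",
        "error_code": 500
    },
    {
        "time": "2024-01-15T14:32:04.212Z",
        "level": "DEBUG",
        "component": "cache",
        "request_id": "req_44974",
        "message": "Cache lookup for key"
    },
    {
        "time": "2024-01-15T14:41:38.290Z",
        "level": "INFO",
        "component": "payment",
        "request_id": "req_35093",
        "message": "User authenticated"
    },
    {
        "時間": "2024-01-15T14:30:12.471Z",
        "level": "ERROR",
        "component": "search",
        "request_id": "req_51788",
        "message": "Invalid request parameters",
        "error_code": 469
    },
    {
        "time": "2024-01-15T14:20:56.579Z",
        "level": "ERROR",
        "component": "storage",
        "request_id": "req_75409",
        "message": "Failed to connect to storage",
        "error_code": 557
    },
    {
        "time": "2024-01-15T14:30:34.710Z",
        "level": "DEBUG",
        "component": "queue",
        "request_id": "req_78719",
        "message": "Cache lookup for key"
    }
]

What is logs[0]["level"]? "ERROR"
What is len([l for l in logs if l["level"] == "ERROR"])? 3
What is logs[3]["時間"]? "2024-01-15T14:30:12.471Z"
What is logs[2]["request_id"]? "req_35093"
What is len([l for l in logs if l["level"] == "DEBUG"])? 2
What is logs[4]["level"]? "ERROR"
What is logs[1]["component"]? "cache"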